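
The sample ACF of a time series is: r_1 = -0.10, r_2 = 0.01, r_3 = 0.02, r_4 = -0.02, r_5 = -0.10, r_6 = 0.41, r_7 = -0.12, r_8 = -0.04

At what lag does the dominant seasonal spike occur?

6

The largest autocorrelation is r_6 = 0.41; the remaining lags stay at or below 0.02.
The dominant spike at lag 6 indicates a seasonal period of 6.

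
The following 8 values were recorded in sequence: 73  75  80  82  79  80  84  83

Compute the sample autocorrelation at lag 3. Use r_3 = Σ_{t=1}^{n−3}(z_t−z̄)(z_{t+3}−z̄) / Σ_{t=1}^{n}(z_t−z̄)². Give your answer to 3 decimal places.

-0.042

Mean z̄ = (73 + 75 + 80 + 82 + 79 + 80 + 84 + 83)/8 = 79.5000
Deviations from mean: -6.5000, -4.5000, 0.5000, 2.5000, -0.5000, 0.5000, 4.5000, 3.5000
Σ(z_t−z̄)(z_{t+3}−z̄) = (-16.2500) + (2.2500) + (0.2500) + (11.2500) + (-1.7500) = -4.2500
Denominator Σ(z_t−z̄)² = 102.0000
r_3 = -4.2500 / 102.0000 = -0.042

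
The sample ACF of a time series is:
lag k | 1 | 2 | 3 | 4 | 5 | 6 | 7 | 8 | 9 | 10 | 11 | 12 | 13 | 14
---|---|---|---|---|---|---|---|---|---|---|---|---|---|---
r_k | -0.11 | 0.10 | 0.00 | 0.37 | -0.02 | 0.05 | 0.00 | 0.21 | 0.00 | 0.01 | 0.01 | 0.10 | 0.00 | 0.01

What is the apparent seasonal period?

4

The largest autocorrelation is r_4 = 0.37, with a weaker echo at lag 8 (0.21); the remaining lags stay at or below 0.10.
The dominant spike at lag 4 indicates a seasonal period of 4.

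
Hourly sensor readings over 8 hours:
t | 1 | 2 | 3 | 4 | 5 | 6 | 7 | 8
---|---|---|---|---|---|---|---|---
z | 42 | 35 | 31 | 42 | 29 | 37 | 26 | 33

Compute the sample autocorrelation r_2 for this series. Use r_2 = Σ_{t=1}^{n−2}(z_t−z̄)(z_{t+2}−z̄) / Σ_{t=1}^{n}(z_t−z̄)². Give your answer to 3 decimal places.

0.248

Mean z̄ = (42 + 35 + 31 + 42 + 29 + 37 + 26 + 33)/8 = 34.3750
Deviations from mean: 7.6250, 0.6250, -3.3750, 7.6250, -5.3750, 2.6250, -8.3750, -1.3750
Σ(z_t−z̄)(z_{t+2}−z̄) = (-25.7344) + (4.7656) + (18.1406) + (20.0156) + (45.0156) + (-3.6094) = 58.5938
Denominator Σ(z_t−z̄)² = 235.8750
r_2 = 58.5938 / 235.8750 = 0.248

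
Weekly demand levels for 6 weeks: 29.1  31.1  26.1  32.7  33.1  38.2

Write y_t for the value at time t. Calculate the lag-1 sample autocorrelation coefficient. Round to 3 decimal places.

Mean ȳ = (29.1 + 31.1 + 26.1 + 32.7 + 33.1 + 38.2)/6 = 31.7167
Deviations from mean: -2.6167, -0.6167, -5.6167, 0.9833, 1.3833, 6.4833
Numerator Σ_{t=1}^{5}(y_t−ȳ)(y_{t+1}−ȳ) = 9.8831
Denominator Σ(y_t−ȳ)² = 83.6883
r_1 = 9.8831 / 83.6883 = 0.118

0.118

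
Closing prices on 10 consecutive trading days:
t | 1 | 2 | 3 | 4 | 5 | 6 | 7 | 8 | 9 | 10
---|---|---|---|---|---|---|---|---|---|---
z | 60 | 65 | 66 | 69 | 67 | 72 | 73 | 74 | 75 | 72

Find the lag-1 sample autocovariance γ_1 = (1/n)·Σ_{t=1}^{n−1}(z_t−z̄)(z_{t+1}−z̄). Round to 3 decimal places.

Mean z̄ = (60 + 65 + 66 + 69 + 67 + 72 + 73 + 74 + 75 + 72)/10 = 69.3000
Σ_{t=1}^{9}(z_t−z̄)(z_{t+1}−z̄) = 119.2100
γ_1 = 119.2100 / 10 = 11.921

11.921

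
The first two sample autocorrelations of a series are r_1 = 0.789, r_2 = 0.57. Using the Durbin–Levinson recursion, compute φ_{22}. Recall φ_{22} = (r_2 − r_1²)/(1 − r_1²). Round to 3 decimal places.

φ_{22} = (r_2 − r_1²) / (1 − r_1²)
r_1² = (0.789)² = 0.622521
Numerator = 0.57 − 0.6225 = -0.0525; denominator = 1 − 0.6225 = 0.3775
φ_{22} = -0.0525 / 0.3775 = -0.139

-0.139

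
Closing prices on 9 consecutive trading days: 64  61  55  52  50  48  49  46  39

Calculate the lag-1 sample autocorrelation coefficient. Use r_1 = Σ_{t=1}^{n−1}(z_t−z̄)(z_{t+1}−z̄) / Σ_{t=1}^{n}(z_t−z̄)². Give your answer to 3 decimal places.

0.535

Mean z̄ = (64 + 61 + 55 + 52 + 50 + 48 + 49 + 46 + 39)/9 = 51.5556
Numerator Σ_{t=1}^{8}(z_t−z̄)(z_{t+1}−z̄) = 249.4691
Denominator Σ(z_t−z̄)² = 466.2222
r_1 = 249.4691 / 466.2222 = 0.535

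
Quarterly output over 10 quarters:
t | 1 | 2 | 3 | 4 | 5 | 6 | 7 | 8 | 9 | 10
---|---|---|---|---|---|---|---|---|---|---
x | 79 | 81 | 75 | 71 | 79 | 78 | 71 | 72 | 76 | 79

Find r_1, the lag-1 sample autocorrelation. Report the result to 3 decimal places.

0.134

Mean x̄ = (79 + 81 + 75 + 71 + 79 + 78 + 71 + 72 + 76 + 79)/10 = 76.1000
Numerator Σ_{t=1}^{9}(x_t−x̄)(x_{t+1}−x̄) = 16.4900
Denominator Σ(x_t−x̄)² = 122.9000
r_1 = 16.4900 / 122.9000 = 0.134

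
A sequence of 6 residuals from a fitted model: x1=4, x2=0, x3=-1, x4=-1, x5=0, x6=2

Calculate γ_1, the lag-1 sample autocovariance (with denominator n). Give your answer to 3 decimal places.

0.315

Mean x̄ = (4 + 0 − 1 − 1 + 0 + 2)/6 = 0.6667
Deviations: 3.3333, -0.6667, -1.6667, -1.6667, -0.6667, 1.3333
Σ_{t=1}^{5}(x_t−x̄)(x_{t+1}−x̄) = 1.8889
γ_1 = 1.8889 / 6 = 0.315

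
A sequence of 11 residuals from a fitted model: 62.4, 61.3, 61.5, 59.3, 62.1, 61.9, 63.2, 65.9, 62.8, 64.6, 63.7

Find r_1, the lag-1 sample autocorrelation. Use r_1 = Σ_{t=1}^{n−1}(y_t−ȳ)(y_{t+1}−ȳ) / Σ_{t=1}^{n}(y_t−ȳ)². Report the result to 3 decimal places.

Mean ȳ = (62.4 + 61.3 + 61.5 + 59.3 + 62.1 + 61.9 + 63.2 + 65.9 + 62.8 + 64.6 + 63.7)/11 = 62.6091
Numerator Σ_{t=1}^{10}(y_t−ȳ)(y_{t+1}−ȳ) = 12.1472
Denominator Σ(y_t−ȳ)² = 31.0691
r_1 = 12.1472 / 31.0691 = 0.391

0.391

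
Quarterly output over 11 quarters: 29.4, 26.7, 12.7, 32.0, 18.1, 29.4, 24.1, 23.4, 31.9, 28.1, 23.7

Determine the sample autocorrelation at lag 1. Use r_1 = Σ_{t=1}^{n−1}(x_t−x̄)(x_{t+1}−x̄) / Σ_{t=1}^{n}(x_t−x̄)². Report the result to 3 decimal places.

Mean x̄ = (29.4 + 26.7 + 12.7 + 32.0 + 18.1 + 29.4 + 24.1 + 23.4 + 31.9 + 28.1 + 23.7)/11 = 25.4091
Numerator Σ_{t=1}^{10}(x_t−x̄)(x_{t+1}−x̄) = -175.1301
Denominator Σ(x_t−x̄)² = 349.9491
r_1 = -175.1301 / 349.9491 = -0.500

-0.500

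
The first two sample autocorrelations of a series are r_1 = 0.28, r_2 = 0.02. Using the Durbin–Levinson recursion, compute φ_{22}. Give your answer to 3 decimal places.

φ_{22} = (r_2 − r_1²) / (1 − r_1²)
r_1² = (0.28)² = 0.0784
Numerator = 0.02 − 0.0784 = -0.0584; denominator = 1 − 0.0784 = 0.9216
φ_{22} = -0.0584 / 0.9216 = -0.063

-0.063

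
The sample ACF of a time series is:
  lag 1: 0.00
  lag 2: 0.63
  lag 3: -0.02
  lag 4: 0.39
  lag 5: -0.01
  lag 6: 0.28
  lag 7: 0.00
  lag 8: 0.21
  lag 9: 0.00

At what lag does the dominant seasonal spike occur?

The largest autocorrelation is r_2 = 0.63, with weaker echoes at lags 4 (0.39), 6 (0.28) and 8 (0.21); the remaining lags stay at or below 0.00.
The dominant spike at lag 2 indicates a seasonal period of 2.

2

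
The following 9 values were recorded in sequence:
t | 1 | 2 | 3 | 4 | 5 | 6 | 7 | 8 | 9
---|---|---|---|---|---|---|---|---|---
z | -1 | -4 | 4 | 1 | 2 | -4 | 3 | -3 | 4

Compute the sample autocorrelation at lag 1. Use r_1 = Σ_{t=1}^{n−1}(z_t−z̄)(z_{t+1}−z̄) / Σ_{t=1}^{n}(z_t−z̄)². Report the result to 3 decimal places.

Mean z̄ = (-1 − 4 + 4 + 1 + 2 − 4 + 3 − 3 + 4)/9 = 0.2222
Numerator Σ_{t=1}^{8}(z_t−z̄)(z_{t+1}−z̄) = -46.8272
Denominator Σ(z_t−z̄)² = 87.5556
r_1 = -46.8272 / 87.5556 = -0.535

-0.535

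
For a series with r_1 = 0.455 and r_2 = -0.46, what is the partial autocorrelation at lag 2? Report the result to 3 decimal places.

-0.841

φ_{22} = (r_2 − r_1²) / (1 − r_1²)
r_1² = (0.455)² = 0.207025
Numerator = -0.46 − 0.2070 = -0.6670; denominator = 1 − 0.2070 = 0.7930
φ_{22} = -0.6670 / 0.7930 = -0.841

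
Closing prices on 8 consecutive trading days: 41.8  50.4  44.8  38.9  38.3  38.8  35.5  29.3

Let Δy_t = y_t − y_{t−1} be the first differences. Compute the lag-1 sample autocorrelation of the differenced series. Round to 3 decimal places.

-0.136

First differences Δy: 8.6, -5.6, -5.9, -0.6, 0.5, -3.3, -6.2
Mean of differences = -1.7857
Numerator Σ(Δy_t−Δȳ)(Δy_{t+1}−Δȳ) = -22.8659
Denominator Σ(Δy_t−Δȳ)² = 167.7486
r_1(Δy) = -22.8659 / 167.7486 = -0.136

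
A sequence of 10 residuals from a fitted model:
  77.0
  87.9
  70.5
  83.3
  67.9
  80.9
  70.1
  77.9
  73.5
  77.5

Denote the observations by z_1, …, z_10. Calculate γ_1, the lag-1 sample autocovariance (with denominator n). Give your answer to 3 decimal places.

-24.416

Mean z̄ = (77.0 + 87.9 + 70.5 + 83.3 + 67.9 + 80.9 + 70.1 + 77.9 + 73.5 + 77.5)/10 = 76.6500
Σ_{t=1}^{9}(z_t−z̄)(z_{t+1}−z̄) = -244.1625
γ_1 = -244.1625 / 10 = -24.416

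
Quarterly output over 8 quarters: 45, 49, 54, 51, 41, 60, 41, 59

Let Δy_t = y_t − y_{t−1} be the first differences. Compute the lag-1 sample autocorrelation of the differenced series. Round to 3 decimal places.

-0.724

First differences Δy: 4, 5, -3, -10, 19, -19, 18
Mean of differences = 2.0000
Numerator Σ(Δy_t−Δȳ)(Δy_{t+1}−Δȳ) = -846.0000
Denominator Σ(Δy_t−Δȳ)² = 1168.0000
r_1(Δy) = -846.0000 / 1168.0000 = -0.724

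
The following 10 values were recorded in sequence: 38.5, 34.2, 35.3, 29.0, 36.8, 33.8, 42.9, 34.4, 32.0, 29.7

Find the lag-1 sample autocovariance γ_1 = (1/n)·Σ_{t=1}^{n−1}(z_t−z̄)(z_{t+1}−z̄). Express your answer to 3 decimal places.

Mean z̄ = (38.5 + 34.2 + 35.3 + 29.0 + 36.8 + 33.8 + 42.9 + 34.4 + 32.0 + 29.7)/10 = 34.6600
Σ_{t=1}^{9}(z_t−z̄)(z_{t+1}−z̄) = -14.9796
γ_1 = -14.9796 / 10 = -1.498

-1.498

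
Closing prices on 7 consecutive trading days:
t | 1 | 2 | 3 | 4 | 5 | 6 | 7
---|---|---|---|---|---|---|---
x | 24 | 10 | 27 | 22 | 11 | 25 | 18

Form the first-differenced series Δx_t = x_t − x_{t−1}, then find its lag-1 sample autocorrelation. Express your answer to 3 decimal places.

-0.582

First differences Δx: -14, 17, -5, -11, 14, -7
Mean of differences = -1.0000
Numerator Σ(Δx_t−Δx̄)(Δx_{t+1}−Δx̄) = -506.0000
Denominator Σ(Δx_t−Δx̄)² = 870.0000
r_1(Δx) = -506.0000 / 870.0000 = -0.582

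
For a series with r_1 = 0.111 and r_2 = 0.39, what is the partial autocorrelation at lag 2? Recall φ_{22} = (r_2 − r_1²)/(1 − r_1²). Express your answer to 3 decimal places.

φ_{22} = (r_2 − r_1²) / (1 − r_1²)
r_1² = (0.111)² = 0.012321
Numerator = 0.39 − 0.0123 = 0.3777; denominator = 1 − 0.0123 = 0.9877
φ_{22} = 0.3777 / 0.9877 = 0.382

0.382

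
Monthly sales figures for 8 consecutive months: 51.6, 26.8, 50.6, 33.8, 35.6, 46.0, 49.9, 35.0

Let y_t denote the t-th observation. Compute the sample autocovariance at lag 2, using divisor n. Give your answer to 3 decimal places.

4.715

Mean ȳ = (51.6 + 26.8 + 50.6 + 33.8 + 35.6 + 46.0 + 49.9 + 35.0)/8 = 41.1625
Deviations: 10.4375, -14.3625, 9.4375, -7.3625, -5.5625, 4.8375, 8.7375, -6.1625
Σ_{t=1}^{6}(y_t−ȳ)(y_{t+2}−ȳ) = 37.7222
γ_2 = 37.7222 / 8 = 4.715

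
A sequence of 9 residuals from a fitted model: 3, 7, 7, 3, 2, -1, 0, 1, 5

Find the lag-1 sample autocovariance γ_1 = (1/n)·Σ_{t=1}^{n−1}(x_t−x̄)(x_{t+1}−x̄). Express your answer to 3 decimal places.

Mean x̄ = (3 + 7 + 7 + 3 + 2 − 1 + 0 + 1 + 5)/9 = 3.0000
Σ_{t=1}^{8}(x_t−x̄)(x_{t+1}−x̄) = 34.0000
γ_1 = 34.0000 / 9 = 3.778

3.778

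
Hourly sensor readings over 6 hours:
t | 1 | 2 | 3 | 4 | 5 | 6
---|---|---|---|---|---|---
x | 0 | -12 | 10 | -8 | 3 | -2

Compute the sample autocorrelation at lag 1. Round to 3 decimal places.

-0.789

Mean x̄ = (0 − 12 + 10 − 8 + 3 − 2)/6 = -1.5000
Deviations from mean: 1.5000, -10.5000, 11.5000, -6.5000, 4.5000, -0.5000
Numerator Σ_{t=1}^{5}(x_t−x̄)(x_{t+1}−x̄) = -242.7500
Denominator Σ(x_t−x̄)² = 307.5000
r_1 = -242.7500 / 307.5000 = -0.789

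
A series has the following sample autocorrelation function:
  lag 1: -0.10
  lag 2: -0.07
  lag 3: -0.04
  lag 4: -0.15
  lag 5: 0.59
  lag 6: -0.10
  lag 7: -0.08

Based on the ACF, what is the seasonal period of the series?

The largest autocorrelation is r_5 = 0.59; the remaining lags stay at or below -0.04.
The dominant spike at lag 5 indicates a seasonal period of 5.

5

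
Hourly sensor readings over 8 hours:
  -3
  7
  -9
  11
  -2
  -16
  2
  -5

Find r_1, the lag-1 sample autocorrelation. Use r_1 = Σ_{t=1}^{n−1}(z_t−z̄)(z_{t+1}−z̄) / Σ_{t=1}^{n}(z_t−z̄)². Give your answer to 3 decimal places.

Mean z̄ = (-3 + 7 − 9 + 11 − 2 − 16 + 2 − 5)/8 = -1.8750
Deviations from mean: -1.1250, 8.8750, -7.1250, 12.8750, -0.1250, -14.1250, 3.8750, -3.1250
Σ(z_t−z̄)(z_{t+1}−z̄) = (-9.9844) + (-63.2344) + (-91.7344) + (-1.6094) + (1.7656) + (-54.7344) + (-12.1094) = -231.6406
Denominator Σ(z_t−z̄)² = 520.8750
r_1 = -231.6406 / 520.8750 = -0.445

-0.445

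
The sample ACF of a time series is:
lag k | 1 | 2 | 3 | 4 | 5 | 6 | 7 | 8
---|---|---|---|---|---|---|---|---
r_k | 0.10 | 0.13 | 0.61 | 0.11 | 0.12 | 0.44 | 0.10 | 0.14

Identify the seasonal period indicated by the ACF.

The largest autocorrelation is r_3 = 0.61, with a weaker echo at lag 6 (0.44); the remaining lags stay at or below 0.14.
The dominant spike at lag 3 indicates a seasonal period of 3.

3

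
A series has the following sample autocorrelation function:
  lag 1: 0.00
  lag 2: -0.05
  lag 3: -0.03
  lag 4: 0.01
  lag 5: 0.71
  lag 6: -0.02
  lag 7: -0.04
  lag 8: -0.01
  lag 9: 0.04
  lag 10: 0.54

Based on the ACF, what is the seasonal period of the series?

5

The largest autocorrelation is r_5 = 0.71, with a weaker echo at lag 10 (0.54); the remaining lags stay at or below 0.04.
The dominant spike at lag 5 indicates a seasonal period of 5.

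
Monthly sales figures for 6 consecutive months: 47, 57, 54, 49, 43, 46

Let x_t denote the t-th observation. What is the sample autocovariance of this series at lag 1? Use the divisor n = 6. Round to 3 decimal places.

Mean x̄ = (47 + 57 + 54 + 49 + 43 + 46)/6 = 49.3333
Deviations: -2.3333, 7.6667, 4.6667, -0.3333, -6.3333, -3.3333
Σ_{t=1}^{5}(x_t−x̄)(x_{t+1}−x̄) = 39.5556
γ_1 = 39.5556 / 6 = 6.593

6.593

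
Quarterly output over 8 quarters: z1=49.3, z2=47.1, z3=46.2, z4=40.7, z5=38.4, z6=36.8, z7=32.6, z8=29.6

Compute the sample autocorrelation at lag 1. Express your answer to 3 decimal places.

0.623

Mean z̄ = (49.3 + 47.1 + 46.2 + 40.7 + 38.4 + 36.8 + 32.6 + 29.6)/8 = 40.0875
Numerator Σ_{t=1}^{7}(z_t−z̄)(z_{t+1}−z̄) = 218.8648
Denominator Σ(z_t−z̄)² = 351.4888
r_1 = 218.8648 / 351.4888 = 0.623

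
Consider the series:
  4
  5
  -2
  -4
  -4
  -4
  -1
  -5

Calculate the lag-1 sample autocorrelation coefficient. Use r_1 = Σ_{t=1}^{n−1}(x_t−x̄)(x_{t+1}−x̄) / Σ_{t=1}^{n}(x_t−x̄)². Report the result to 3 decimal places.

Mean x̄ = (4 + 5 − 2 − 4 − 4 − 4 − 1 − 5)/8 = -1.3750
Σ(x_t−x̄)(x_{t+1}−x̄) = (34.2656) + (-3.9844) + (1.6406) + (6.8906) + (6.8906) + (-0.9844) + (-1.3594) = 43.3594
Denominator Σ(x_t−x̄)² = 103.8750
r_1 = 43.3594 / 103.8750 = 0.417

0.417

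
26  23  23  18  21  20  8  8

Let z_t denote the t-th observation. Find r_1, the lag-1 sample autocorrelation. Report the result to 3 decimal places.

0.457

Mean z̄ = (26 + 23 + 23 + 18 + 21 + 20 + 8 + 8)/8 = 18.3750
Deviations from mean: 7.6250, 4.6250, 4.6250, -0.3750, 2.6250, 1.6250, -10.3750, -10.3750
Σ(z_t−z̄)(z_{t+1}−z̄) = (35.2656) + (21.3906) + (-1.7344) + (-0.9844) + (4.2656) + (-16.8594) + (107.6406) = 148.9844
Denominator Σ(z_t−z̄)² = 325.8750
r_1 = 148.9844 / 325.8750 = 0.457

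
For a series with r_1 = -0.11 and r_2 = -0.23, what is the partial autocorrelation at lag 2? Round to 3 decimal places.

-0.245

φ_{22} = (r_2 − r_1²) / (1 − r_1²)
r_1² = (-0.11)² = 0.0121
Numerator = -0.23 − 0.0121 = -0.2421; denominator = 1 − 0.0121 = 0.9879
φ_{22} = -0.2421 / 0.9879 = -0.245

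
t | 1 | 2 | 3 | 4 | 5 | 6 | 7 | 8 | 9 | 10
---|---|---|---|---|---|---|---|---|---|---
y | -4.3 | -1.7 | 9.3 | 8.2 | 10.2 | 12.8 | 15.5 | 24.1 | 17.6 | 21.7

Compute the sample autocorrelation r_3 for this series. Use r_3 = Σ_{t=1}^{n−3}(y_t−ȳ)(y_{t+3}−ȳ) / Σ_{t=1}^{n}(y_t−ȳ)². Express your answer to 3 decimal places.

Mean ȳ = (-4.3 − 1.7 + 9.3 + 8.2 + 10.2 + 12.8 + 15.5 + 24.1 + 17.6 + 21.7)/10 = 11.3400
Numerator Σ_{t=1}^{7}(y_t−ȳ)(y_{t+3}−ȳ) = 85.6252
Denominator Σ(y_t−ȳ)² = 758.7440
r_3 = 85.6252 / 758.7440 = 0.113

0.113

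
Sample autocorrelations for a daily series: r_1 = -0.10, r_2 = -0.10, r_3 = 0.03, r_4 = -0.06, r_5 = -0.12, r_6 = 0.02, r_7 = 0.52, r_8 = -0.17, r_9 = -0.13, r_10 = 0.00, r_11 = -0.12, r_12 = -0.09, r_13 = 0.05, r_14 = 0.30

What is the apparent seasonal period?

7

The largest autocorrelation is r_7 = 0.52, with a weaker echo at lag 14 (0.30); the remaining lags stay at or below 0.05.
The dominant spike at lag 7 indicates a seasonal period of 7.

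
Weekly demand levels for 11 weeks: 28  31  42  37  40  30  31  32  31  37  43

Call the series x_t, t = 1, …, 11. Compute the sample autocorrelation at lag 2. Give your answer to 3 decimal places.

Mean x̄ = (28 + 31 + 42 + 37 + 40 + 30 + 31 + 32 + 31 + 37 + 43)/11 = 34.7273
Numerator Σ_{t=1}^{9}(x_t−x̄)(x_{t+2}−x̄) = -59.6942
Denominator Σ(x_t−x̄)² = 276.1818
r_2 = -59.6942 / 276.1818 = -0.216

-0.216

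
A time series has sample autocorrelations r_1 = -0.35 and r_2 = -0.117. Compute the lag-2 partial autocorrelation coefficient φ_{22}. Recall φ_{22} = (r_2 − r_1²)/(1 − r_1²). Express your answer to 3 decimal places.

φ_{22} = (r_2 − r_1²) / (1 − r_1²)
r_1² = (-0.35)² = 0.1225
Numerator = -0.117 − 0.1225 = -0.2395; denominator = 1 − 0.1225 = 0.8775
φ_{22} = -0.2395 / 0.8775 = -0.273

-0.273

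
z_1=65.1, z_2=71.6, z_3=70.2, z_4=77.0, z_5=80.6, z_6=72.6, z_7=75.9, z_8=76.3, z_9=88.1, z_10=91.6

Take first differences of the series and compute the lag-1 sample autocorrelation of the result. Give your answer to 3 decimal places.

-0.235

First differences Δz: 6.5, -1.4, 6.8, 3.6, -8.0, 3.3, 0.4, 11.8, 3.5
Mean of differences = 2.9444
Numerator Σ(Δz_t−Δz̄)(Δz_{t+1}−Δz̄) = -59.2531
Denominator Σ(Δz_t−Δz̄)² = 251.9222
r_1(Δz) = -59.2531 / 251.9222 = -0.235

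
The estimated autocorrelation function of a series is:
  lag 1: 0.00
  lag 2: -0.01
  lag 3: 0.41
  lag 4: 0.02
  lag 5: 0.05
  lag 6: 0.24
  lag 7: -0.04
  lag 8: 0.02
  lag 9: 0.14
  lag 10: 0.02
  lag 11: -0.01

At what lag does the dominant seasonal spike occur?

3

The largest autocorrelation is r_3 = 0.41, with a weaker echo at lag 6 (0.24); the remaining lags stay at or below 0.14.
The dominant spike at lag 3 indicates a seasonal period of 3.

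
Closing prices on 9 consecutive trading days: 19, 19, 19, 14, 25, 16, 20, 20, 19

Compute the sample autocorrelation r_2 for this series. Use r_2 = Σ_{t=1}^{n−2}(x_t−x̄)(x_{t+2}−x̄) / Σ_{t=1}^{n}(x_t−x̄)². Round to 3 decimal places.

Mean x̄ = (19 + 19 + 19 + 14 + 25 + 16 + 20 + 20 + 19)/9 = 19.0000
Σ(x_t−x̄)(x_{t+2}−x̄) = (0.0000) + (0.0000) + (0.0000) + (15.0000) + (6.0000) + (-3.0000) + (0.0000) = 18.0000
Denominator Σ(x_t−x̄)² = 72.0000
r_2 = 18.0000 / 72.0000 = 0.250

0.250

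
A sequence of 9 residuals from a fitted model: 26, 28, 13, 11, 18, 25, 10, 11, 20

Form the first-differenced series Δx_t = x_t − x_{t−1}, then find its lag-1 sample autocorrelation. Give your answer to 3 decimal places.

First differences Δx: 2, -15, -2, 7, 7, -15, 1, 9
Mean of differences = -0.7500
Numerator Σ(Δx_t−Δx̄)(Δx_{t+1}−Δx̄) = -89.3125
Denominator Σ(Δx_t−Δx̄)² = 633.5000
r_1(Δx) = -89.3125 / 633.5000 = -0.141

-0.141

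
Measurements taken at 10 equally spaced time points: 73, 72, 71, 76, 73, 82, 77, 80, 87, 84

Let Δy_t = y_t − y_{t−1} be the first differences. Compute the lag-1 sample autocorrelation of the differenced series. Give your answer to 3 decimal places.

-0.643

First differences Δy: -1, -1, 5, -3, 9, -5, 3, 7, -3
Mean of differences = 1.2222
Numerator Σ(Δy_t−Δȳ)(Δy_{t+1}−Δȳ) = -125.8272
Denominator Σ(Δy_t−Δȳ)² = 195.5556
r_1(Δy) = -125.8272 / 195.5556 = -0.643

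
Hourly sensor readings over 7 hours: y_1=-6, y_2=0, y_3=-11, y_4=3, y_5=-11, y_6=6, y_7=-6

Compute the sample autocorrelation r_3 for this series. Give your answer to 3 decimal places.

-0.480

Mean ȳ = (-6 + 0 − 11 + 3 − 11 + 6 − 6)/7 = -3.5714
Deviations from mean: -2.4286, 3.5714, -7.4286, 6.5714, -7.4286, 9.5714, -2.4286
Σ(y_t−ȳ)(y_{t+3}−ȳ) = (-15.9592) + (-26.5306) + (-71.1020) + (-15.9592) = -129.5510
Denominator Σ(y_t−ȳ)² = 269.7143
r_3 = -129.5510 / 269.7143 = -0.480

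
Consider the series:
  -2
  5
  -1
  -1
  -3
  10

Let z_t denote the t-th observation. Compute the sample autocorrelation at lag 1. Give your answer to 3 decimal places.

-0.331

Mean z̄ = (-2 + 5 − 1 − 1 − 3 + 10)/6 = 1.3333
Σ(z_t−z̄)(z_{t+1}−z̄) = (-12.2222) + (-8.5556) + (5.4444) + (10.1111) + (-37.5556) = -42.7778
Denominator Σ(z_t−z̄)² = 129.3333
r_1 = -42.7778 / 129.3333 = -0.331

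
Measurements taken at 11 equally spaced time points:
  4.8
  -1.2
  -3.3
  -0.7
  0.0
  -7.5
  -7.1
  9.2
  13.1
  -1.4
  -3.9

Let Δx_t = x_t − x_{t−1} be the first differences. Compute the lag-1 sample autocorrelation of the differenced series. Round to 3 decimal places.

0.083

First differences Δx: -6.0, -2.1, 2.6, 0.7, -7.5, 0.4, 16.3, 3.9, -14.5, -2.5
Mean of differences = -0.8700
Numerator Σ(Δx_t−Δx̄)(Δx_{t+1}−Δx̄) = 49.5691
Denominator Σ(Δx_t−Δx̄)² = 593.9010
r_1(Δx) = 49.5691 / 593.9010 = 0.083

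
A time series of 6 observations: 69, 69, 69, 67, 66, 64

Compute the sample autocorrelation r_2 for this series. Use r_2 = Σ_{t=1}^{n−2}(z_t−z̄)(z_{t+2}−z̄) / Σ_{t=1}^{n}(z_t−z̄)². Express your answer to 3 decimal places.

0.052

Mean z̄ = (69 + 69 + 69 + 67 + 66 + 64)/6 = 67.3333
Deviations from mean: 1.6667, 1.6667, 1.6667, -0.3333, -1.3333, -3.3333
Σ(z_t−z̄)(z_{t+2}−z̄) = (2.7778) + (-0.5556) + (-2.2222) + (1.1111) = 1.1111
Denominator Σ(z_t−z̄)² = 21.3333
r_2 = 1.1111 / 21.3333 = 0.052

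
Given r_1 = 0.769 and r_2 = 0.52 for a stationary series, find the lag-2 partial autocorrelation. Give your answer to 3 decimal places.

-0.175

φ_{22} = (r_2 − r_1²) / (1 − r_1²)
r_1² = (0.769)² = 0.591361
Numerator = 0.52 − 0.5914 = -0.0714; denominator = 1 − 0.5914 = 0.4086
φ_{22} = -0.0714 / 0.4086 = -0.175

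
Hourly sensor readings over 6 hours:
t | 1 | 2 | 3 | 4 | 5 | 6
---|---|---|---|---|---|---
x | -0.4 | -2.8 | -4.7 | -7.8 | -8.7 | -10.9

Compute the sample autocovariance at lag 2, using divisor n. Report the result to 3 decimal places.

Mean x̄ = (-0.4 − 2.8 − 4.7 − 7.8 − 8.7 − 10.9)/6 = -5.8833
Σ_{t=1}^{4}(x_t−x̄)(x_{t+2}−x̄) = 6.8611
γ_2 = 6.8611 / 6 = 1.144

1.144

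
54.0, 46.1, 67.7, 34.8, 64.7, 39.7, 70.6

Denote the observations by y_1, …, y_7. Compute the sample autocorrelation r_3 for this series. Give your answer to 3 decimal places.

Mean ȳ = (54.0 + 46.1 + 67.7 + 34.8 + 64.7 + 39.7 + 70.6)/7 = 53.9429
Deviations from mean: 0.0571, -7.8429, 13.7571, -19.1429, 10.7571, -14.2429, 16.6571
Numerator Σ_{t=1}^{4}(y_t−ȳ)(y_{t+3}−ȳ) = -600.2669
Denominator Σ(y_t−ȳ)² = 1213.2571
r_3 = -600.2669 / 1213.2571 = -0.495

-0.495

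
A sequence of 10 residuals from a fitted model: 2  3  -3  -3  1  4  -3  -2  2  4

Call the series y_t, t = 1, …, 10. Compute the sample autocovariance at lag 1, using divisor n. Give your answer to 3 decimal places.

Mean ȳ = (2 + 3 − 3 − 3 + 1 + 4 − 3 − 2 + 2 + 4)/10 = 0.5000
Σ_{t=1}^{9}(y_t−ȳ)(y_{t+1}−ȳ) = 5.2500
γ_1 = 5.2500 / 10 = 0.525

0.525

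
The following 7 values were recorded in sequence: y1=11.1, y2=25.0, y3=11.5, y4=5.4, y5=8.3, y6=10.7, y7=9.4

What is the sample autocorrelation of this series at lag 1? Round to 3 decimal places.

0.076

Mean ȳ = (11.1 + 25.0 + 11.5 + 5.4 + 8.3 + 10.7 + 9.4)/7 = 11.6286
Deviations from mean: -0.5286, 13.3714, -0.1286, -6.2286, -3.3286, -0.9286, -2.2286
Numerator Σ_{t=1}^{6}(y_t−ȳ)(y_{t+1}−ȳ) = 17.9063
Denominator Σ(y_t−ȳ)² = 234.7943
r_1 = 17.9063 / 234.7943 = 0.076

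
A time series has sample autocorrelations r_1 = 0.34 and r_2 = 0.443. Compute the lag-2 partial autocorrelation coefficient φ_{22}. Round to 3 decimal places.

φ_{22} = (r_2 − r_1²) / (1 − r_1²)
r_1² = (0.34)² = 0.1156
Numerator = 0.443 − 0.1156 = 0.3274; denominator = 1 − 0.1156 = 0.8844
φ_{22} = 0.3274 / 0.8844 = 0.370

0.370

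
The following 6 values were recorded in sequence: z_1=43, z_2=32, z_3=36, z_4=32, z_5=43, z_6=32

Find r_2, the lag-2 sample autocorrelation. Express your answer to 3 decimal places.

0.228

Mean z̄ = (43 + 32 + 36 + 32 + 43 + 32)/6 = 36.3333
Deviations from mean: 6.6667, -4.3333, -0.3333, -4.3333, 6.6667, -4.3333
Σ(z_t−z̄)(z_{t+2}−z̄) = (-2.2222) + (18.7778) + (-2.2222) + (18.7778) = 33.1111
Denominator Σ(z_t−z̄)² = 145.3333
r_2 = 33.1111 / 145.3333 = 0.228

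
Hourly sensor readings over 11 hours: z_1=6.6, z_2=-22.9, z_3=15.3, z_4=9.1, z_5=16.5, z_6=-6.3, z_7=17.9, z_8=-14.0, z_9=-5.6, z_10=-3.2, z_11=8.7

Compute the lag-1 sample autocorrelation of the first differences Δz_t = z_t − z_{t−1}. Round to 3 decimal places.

First differences Δz: -29.5, 38.2, -6.2, 7.4, -22.8, 24.2, -31.9, 8.4, 2.4, 11.9
Mean of differences = 0.2100
Numerator Σ(Δz_t−Δz̄)(Δz_{t+1}−Δz̄) = -3125.5011
Denominator Σ(Δz_t−Δz̄)² = 4763.2690
r_1(Δz) = -3125.5011 / 4763.2690 = -0.656

-0.656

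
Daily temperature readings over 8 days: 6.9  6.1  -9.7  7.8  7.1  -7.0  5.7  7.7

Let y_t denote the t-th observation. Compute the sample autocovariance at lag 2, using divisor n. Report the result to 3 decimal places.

-21.203

Mean ȳ = (6.9 + 6.1 − 9.7 + 7.8 + 7.1 − 7.0 + 5.7 + 7.7)/8 = 3.0750
Deviations: 3.8250, 3.0250, -12.7750, 4.7250, 4.0250, -10.0750, 2.6250, 4.6250
Σ_{t=1}^{6}(y_t−ȳ)(y_{t+2}−ȳ) = -169.6263
γ_2 = -169.6263 / 8 = -21.203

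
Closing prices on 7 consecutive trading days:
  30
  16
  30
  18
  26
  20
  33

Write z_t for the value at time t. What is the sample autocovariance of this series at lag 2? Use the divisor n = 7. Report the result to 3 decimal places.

Mean z̄ = (30 + 16 + 30 + 18 + 26 + 20 + 33)/7 = 24.7143
Deviations: 5.2857, -8.7143, 5.2857, -6.7143, 1.2857, -4.7143, 8.2857
Σ_{t=1}^{5}(z_t−z̄)(z_{t+2}−z̄) = 135.5510
γ_2 = 135.5510 / 7 = 19.364

19.364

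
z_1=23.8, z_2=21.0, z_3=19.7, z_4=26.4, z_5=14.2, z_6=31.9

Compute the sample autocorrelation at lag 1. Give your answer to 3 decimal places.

Mean z̄ = (23.8 + 21.0 + 19.7 + 26.4 + 14.2 + 31.9)/6 = 22.8333
Deviations from mean: 0.9667, -1.8333, -3.1333, 3.5667, -8.6333, 9.0667
Σ(z_t−z̄)(z_{t+1}−z̄) = (-1.7722) + (5.7444) + (-11.1756) + (-30.7922) + (-78.2756) = -116.2711
Denominator Σ(z_t−z̄)² = 183.5733
r_1 = -116.2711 / 183.5733 = -0.633

-0.633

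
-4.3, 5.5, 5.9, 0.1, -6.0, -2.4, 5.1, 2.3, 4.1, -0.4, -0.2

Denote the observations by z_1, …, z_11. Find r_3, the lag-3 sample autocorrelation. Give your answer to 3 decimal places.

-0.453

Mean z̄ = (-4.3 + 5.5 + 5.9 + 0.1 − 6.0 − 2.4 + 5.1 + 2.3 + 4.1 − 0.4 − 0.2)/11 = 0.8818
Numerator Σ_{t=1}^{8}(z_t−z̄)(z_{t+3}−z̄) = -74.7592
Denominator Σ(z_t−z̄)² = 165.0764
r_3 = -74.7592 / 165.0764 = -0.453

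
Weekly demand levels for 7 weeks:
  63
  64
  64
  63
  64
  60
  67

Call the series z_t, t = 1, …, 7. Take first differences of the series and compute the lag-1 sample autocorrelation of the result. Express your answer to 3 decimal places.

First differences Δz: 1, 0, -1, 1, -4, 7
Mean of differences = 0.6667
Numerator Σ(Δz_t−Δz̄)(Δz_{t+1}−Δz̄) = -30.7778
Denominator Σ(Δz_t−Δz̄)² = 65.3333
r_1(Δz) = -30.7778 / 65.3333 = -0.471

-0.471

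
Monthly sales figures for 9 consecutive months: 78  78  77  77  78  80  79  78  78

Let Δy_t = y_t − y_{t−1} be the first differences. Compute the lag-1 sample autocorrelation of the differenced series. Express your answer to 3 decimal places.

0.125

First differences Δy: 0, -1, 0, 1, 2, -1, -1, 0
Mean of differences = 0.0000
Numerator Σ(Δy_t−Δȳ)(Δy_{t+1}−Δȳ) = 1.0000
Denominator Σ(Δy_t−Δȳ)² = 8.0000
r_1(Δy) = 1.0000 / 8.0000 = 0.125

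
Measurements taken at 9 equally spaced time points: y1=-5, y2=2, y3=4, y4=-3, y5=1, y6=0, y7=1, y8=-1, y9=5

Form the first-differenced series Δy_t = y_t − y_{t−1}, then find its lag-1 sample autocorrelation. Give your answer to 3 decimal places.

-0.304

First differences Δy: 7, 2, -7, 4, -1, 1, -2, 6
Mean of differences = 1.2500
Numerator Σ(Δy_t−Δȳ)(Δy_{t+1}−Δȳ) = -44.8125
Denominator Σ(Δy_t−Δȳ)² = 147.5000
r_1(Δy) = -44.8125 / 147.5000 = -0.304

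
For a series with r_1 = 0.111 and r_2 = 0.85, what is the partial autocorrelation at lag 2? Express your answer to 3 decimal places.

φ_{22} = (r_2 − r_1²) / (1 − r_1²)
r_1² = (0.111)² = 0.012321
Numerator = 0.85 − 0.0123 = 0.8377; denominator = 1 − 0.0123 = 0.9877
φ_{22} = 0.8377 / 0.9877 = 0.848

0.848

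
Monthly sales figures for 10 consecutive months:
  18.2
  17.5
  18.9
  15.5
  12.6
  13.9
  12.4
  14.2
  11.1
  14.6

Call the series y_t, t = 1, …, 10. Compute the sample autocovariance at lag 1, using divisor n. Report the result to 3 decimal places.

Mean ȳ = (18.2 + 17.5 + 18.9 + 15.5 + 12.6 + 13.9 + 12.4 + 14.2 + 11.1 + 14.6)/10 = 14.8900
Σ_{t=1}^{9}(y_t−ȳ)(y_{t+1}−ȳ) = 30.3189
γ_1 = 30.3189 / 10 = 3.032

3.032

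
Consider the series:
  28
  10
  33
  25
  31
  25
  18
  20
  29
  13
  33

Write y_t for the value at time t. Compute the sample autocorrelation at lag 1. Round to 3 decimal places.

-0.504

Mean ȳ = (28 + 10 + 33 + 25 + 31 + 25 + 18 + 20 + 29 + 13 + 33)/11 = 24.0909
Numerator Σ_{t=1}^{10}(y_t−ȳ)(y_{t+1}−ȳ) = -313.9174
Denominator Σ(y_t−ȳ)² = 622.9091
r_1 = -313.9174 / 622.9091 = -0.504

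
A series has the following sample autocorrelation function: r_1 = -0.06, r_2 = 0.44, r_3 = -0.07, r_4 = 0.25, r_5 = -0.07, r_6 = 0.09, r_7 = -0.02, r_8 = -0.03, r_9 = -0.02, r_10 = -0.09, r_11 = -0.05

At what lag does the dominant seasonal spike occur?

2

The largest autocorrelation is r_2 = 0.44, with a weaker echo at lag 4 (0.25); the remaining lags stay at or below 0.09.
The dominant spike at lag 2 indicates a seasonal period of 2.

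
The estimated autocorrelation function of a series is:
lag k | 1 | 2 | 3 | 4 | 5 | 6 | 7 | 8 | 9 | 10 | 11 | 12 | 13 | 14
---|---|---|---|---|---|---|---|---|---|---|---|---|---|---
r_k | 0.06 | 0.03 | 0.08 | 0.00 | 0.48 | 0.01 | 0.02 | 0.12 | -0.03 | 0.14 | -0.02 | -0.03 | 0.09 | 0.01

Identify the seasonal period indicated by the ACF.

The largest autocorrelation is r_5 = 0.48; the remaining lags stay at or below 0.14.
The dominant spike at lag 5 indicates a seasonal period of 5.

5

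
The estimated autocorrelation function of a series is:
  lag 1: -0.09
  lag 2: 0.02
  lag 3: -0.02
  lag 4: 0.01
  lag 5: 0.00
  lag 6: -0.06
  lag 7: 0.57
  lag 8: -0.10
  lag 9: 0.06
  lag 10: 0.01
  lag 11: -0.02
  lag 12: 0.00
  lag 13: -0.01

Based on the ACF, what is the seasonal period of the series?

7

The largest autocorrelation is r_7 = 0.57; the remaining lags stay at or below 0.06.
The dominant spike at lag 7 indicates a seasonal period of 7.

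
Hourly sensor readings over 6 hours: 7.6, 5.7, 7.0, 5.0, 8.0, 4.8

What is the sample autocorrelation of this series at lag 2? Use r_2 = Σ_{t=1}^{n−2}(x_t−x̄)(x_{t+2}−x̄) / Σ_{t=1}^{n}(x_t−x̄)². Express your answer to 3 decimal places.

0.519

Mean x̄ = (7.6 + 5.7 + 7.0 + 5.0 + 8.0 + 4.8)/6 = 6.3500
Deviations from mean: 1.2500, -0.6500, 0.6500, -1.3500, 1.6500, -1.5500
Σ(x_t−x̄)(x_{t+2}−x̄) = (0.8125) + (0.8775) + (1.0725) + (2.0925) = 4.8550
Denominator Σ(x_t−x̄)² = 9.3550
r_2 = 4.8550 / 9.3550 = 0.519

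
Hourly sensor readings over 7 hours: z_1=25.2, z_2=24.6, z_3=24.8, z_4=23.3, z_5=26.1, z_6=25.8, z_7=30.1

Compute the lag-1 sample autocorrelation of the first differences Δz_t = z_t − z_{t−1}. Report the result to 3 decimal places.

First differences Δz: -0.6, 0.2, -1.5, 2.8, -0.3, 4.3
Mean of differences = 0.8167
Numerator Σ(Δz_t−Δz̄)(Δz_{t+1}−Δz̄) = -8.3969
Denominator Σ(Δz_t−Δz̄)² = 25.0683
r_1(Δz) = -8.3969 / 25.0683 = -0.335

-0.335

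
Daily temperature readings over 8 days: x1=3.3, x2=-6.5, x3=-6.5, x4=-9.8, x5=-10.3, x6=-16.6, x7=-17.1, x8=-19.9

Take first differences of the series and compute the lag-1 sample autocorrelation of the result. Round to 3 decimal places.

-0.471

First differences Δx: -9.8, 0.0, -3.3, -0.5, -6.3, -0.5, -2.8
Mean of differences = -3.3143
Numerator Σ(Δx_t−Δx̄)(Δx_{t+1}−Δx̄) = -36.7659
Denominator Σ(Δx_t−Δx̄)² = 78.0686
r_1(Δx) = -36.7659 / 78.0686 = -0.471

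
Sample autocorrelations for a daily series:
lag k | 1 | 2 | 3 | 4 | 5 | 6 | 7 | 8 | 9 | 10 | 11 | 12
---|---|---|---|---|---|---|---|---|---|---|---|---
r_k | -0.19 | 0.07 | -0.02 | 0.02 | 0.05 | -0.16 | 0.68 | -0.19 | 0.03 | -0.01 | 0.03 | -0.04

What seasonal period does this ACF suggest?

7

The largest autocorrelation is r_7 = 0.68; the remaining lags stay at or below 0.07.
The dominant spike at lag 7 indicates a seasonal period of 7.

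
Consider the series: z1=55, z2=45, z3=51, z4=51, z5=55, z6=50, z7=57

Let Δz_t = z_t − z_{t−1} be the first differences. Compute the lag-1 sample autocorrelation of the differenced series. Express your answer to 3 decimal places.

First differences Δz: -10, 6, 0, 4, -5, 7
Mean of differences = 0.3333
Numerator Σ(Δz_t−Δz̄)(Δz_{t+1}−Δz̄) = -116.7778
Denominator Σ(Δz_t−Δz̄)² = 225.3333
r_1(Δz) = -116.7778 / 225.3333 = -0.518

-0.518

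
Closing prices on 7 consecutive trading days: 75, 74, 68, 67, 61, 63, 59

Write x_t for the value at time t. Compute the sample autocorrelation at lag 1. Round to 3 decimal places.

Mean x̄ = (75 + 74 + 68 + 67 + 61 + 63 + 59)/7 = 66.7143
Deviations from mean: 8.2857, 7.2857, 1.2857, 0.2857, -5.7143, -3.7143, -7.7143
Numerator Σ_{t=1}^{6}(x_t−x̄)(x_{t+1}−x̄) = 118.3469
Denominator Σ(x_t−x̄)² = 229.4286
r_1 = 118.3469 / 229.4286 = 0.516

0.516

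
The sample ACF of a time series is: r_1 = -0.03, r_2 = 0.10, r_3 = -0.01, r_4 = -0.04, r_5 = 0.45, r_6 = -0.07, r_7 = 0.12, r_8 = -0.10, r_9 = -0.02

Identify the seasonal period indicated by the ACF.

The largest autocorrelation is r_5 = 0.45; the remaining lags stay at or below 0.12.
The dominant spike at lag 5 indicates a seasonal period of 5.

5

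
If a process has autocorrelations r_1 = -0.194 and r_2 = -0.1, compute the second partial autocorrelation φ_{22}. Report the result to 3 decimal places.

φ_{22} = (r_2 − r_1²) / (1 − r_1²)
r_1² = (-0.194)² = 0.037636
Numerator = -0.1 − 0.0376 = -0.1376; denominator = 1 − 0.0376 = 0.9624
φ_{22} = -0.1376 / 0.9624 = -0.143

-0.143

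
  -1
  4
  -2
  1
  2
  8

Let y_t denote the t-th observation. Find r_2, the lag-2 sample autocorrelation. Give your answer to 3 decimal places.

Mean ȳ = (-1 + 4 − 2 + 1 + 2 + 8)/6 = 2.0000
Deviations from mean: -3.0000, 2.0000, -4.0000, -1.0000, 0.0000, 6.0000
Numerator Σ_{t=1}^{4}(y_t−ȳ)(y_{t+2}−ȳ) = 4.0000
Denominator Σ(y_t−ȳ)² = 66.0000
r_2 = 4.0000 / 66.0000 = 0.061

0.061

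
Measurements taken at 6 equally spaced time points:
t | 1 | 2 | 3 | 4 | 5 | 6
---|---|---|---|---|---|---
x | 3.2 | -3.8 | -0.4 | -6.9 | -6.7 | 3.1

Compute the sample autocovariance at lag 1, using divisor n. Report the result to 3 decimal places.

Mean x̄ = (3.2 − 3.8 − 0.4 − 6.9 − 6.7 + 3.1)/6 = -1.9167
Deviations: 5.1167, -1.8833, 1.5167, -4.9833, -4.7833, 5.0167
Σ_{t=1}^{5}(x_t−x̄)(x_{t+1}−x̄) = -20.2103
γ_1 = -20.2103 / 6 = -3.368

-3.368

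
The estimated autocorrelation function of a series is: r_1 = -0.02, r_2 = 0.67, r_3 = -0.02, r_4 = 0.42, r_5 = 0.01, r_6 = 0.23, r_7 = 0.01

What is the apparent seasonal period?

2

The largest autocorrelation is r_2 = 0.67, with weaker echoes at lags 4 (0.42) and 6 (0.23); the remaining lags stay at or below 0.01.
The dominant spike at lag 2 indicates a seasonal period of 2.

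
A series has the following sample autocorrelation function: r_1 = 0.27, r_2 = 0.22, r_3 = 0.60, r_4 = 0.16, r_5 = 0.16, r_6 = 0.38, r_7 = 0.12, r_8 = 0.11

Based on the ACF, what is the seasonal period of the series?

3

The largest autocorrelation is r_3 = 0.60, with a weaker echo at lag 6 (0.38); the remaining lags stay at or below 0.27. The elevated value at lag 1 (0.27), dropping to 0.22 at lag 2, reflects decaying short-term dependence rather than seasonality.
The dominant spike at lag 3 indicates a seasonal period of 3.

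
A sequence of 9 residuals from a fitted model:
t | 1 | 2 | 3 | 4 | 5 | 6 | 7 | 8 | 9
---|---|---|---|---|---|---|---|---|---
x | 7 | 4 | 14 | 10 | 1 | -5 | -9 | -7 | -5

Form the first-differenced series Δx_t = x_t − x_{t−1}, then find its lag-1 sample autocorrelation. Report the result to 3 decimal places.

0.086

First differences Δx: -3, 10, -4, -9, -6, -4, 2, 2
Mean of differences = -1.5000
Numerator Σ(Δx_t−Δx̄)(Δx_{t+1}−Δx̄) = 21.2500
Denominator Σ(Δx_t−Δx̄)² = 248.0000
r_1(Δx) = 21.2500 / 248.0000 = 0.086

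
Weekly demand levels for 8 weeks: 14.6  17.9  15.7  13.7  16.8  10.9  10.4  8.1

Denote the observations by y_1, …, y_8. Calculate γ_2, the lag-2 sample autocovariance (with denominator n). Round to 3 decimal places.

1.726

Mean ȳ = (14.6 + 17.9 + 15.7 + 13.7 + 16.8 + 10.9 + 10.4 + 8.1)/8 = 13.5125
Deviations: 1.0875, 4.3875, 2.1875, 0.1875, 3.2875, -2.6125, -3.1125, -5.4125
Σ_{t=1}^{6}(y_t−ȳ)(y_{t+2}−ȳ) = 13.8109
γ_2 = 13.8109 / 8 = 1.726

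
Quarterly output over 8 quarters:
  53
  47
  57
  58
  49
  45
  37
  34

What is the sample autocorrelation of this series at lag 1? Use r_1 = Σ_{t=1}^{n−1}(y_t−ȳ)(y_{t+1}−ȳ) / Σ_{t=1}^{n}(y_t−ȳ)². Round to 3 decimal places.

0.512

Mean ȳ = (53 + 47 + 57 + 58 + 49 + 45 + 37 + 34)/8 = 47.5000
Σ(y_t−ȳ)(y_{t+1}−ȳ) = (-2.7500) + (-4.7500) + (99.7500) + (15.7500) + (-3.7500) + (26.2500) + (141.7500) = 272.2500
Denominator Σ(y_t−ȳ)² = 532.0000
r_1 = 272.2500 / 532.0000 = 0.512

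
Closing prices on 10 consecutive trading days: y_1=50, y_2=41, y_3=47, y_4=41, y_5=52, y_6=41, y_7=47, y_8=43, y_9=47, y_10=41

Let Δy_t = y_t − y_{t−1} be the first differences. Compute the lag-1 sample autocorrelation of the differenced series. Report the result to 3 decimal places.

-0.820

First differences Δy: -9, 6, -6, 11, -11, 6, -4, 4, -6
Mean of differences = -1.0000
Numerator Σ(Δy_t−Δȳ)(Δy_{t+1}−Δȳ) = -402.0000
Denominator Σ(Δy_t−Δȳ)² = 490.0000
r_1(Δy) = -402.0000 / 490.0000 = -0.820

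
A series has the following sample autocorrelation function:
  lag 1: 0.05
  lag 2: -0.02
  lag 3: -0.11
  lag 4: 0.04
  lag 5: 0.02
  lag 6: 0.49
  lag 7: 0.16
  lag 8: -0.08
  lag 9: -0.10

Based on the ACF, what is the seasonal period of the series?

The largest autocorrelation is r_6 = 0.49; the remaining lags stay at or below 0.16.
The dominant spike at lag 6 indicates a seasonal period of 6.

6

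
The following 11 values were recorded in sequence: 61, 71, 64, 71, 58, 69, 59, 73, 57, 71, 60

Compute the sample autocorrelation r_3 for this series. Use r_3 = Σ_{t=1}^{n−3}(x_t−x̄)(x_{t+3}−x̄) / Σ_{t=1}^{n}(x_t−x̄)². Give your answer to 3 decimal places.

-0.711

Mean x̄ = (61 + 71 + 64 + 71 + 58 + 69 + 59 + 73 + 57 + 71 + 60)/11 = 64.9091
Numerator Σ_{t=1}^{8}(x_t−x̄)(x_{t+3}−x̄) = -269.5702
Denominator Σ(x_t−x̄)² = 378.9091
r_3 = -269.5702 / 378.9091 = -0.711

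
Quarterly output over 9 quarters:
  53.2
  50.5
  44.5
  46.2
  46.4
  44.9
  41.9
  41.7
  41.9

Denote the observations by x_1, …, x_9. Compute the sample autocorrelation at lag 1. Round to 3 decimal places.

Mean x̄ = (53.2 + 50.5 + 44.5 + 46.2 + 46.4 + 44.9 + 41.9 + 41.7 + 41.9)/9 = 45.6889
Numerator Σ_{t=1}^{8}(x_t−x̄)(x_{t+1}−x̄) = 62.8277
Denominator Σ(x_t−x̄)² = 126.9889
r_1 = 62.8277 / 126.9889 = 0.495

0.495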